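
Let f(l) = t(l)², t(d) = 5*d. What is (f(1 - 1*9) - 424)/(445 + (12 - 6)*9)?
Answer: 1176/499 ≈ 2.3567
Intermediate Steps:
f(l) = 25*l² (f(l) = (5*l)² = 25*l²)
(f(1 - 1*9) - 424)/(445 + (12 - 6)*9) = (25*(1 - 1*9)² - 424)/(445 + (12 - 6)*9) = (25*(1 - 9)² - 424)/(445 + 6*9) = (25*(-8)² - 424)/(445 + 54) = (25*64 - 424)/499 = (1600 - 424)*(1/499) = 1176*(1/499) = 1176/499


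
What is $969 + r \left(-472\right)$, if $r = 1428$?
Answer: $-673047$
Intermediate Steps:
$969 + r \left(-472\right) = 969 + 1428 \left(-472\right) = 969 - 674016 = -673047$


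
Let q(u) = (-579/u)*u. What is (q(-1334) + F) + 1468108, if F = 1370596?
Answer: 2838125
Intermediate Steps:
q(u) = -579
(q(-1334) + F) + 1468108 = (-579 + 1370596) + 1468108 = 1370017 + 1468108 = 2838125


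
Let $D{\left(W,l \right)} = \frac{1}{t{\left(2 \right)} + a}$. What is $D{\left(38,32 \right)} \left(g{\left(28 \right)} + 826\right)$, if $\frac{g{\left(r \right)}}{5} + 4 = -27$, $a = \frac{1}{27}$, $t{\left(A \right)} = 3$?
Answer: $\frac{18117}{82} \approx 220.94$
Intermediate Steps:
$a = \frac{1}{27} \approx 0.037037$
$g{\left(r \right)} = -155$ ($g{\left(r \right)} = -20 + 5 \left(-27\right) = -20 - 135 = -155$)
$D{\left(W,l \right)} = \frac{27}{82}$ ($D{\left(W,l \right)} = \frac{1}{3 + \frac{1}{27}} = \frac{1}{\frac{82}{27}} = \frac{27}{82}$)
$D{\left(38,32 \right)} \left(g{\left(28 \right)} + 826\right) = \frac{27 \left(-155 + 826\right)}{82} = \frac{27}{82} \cdot 671 = \frac{18117}{82}$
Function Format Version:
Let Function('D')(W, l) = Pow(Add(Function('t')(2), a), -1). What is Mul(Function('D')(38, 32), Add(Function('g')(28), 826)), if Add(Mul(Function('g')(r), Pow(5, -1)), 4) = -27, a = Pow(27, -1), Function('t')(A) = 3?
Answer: Rational(18117, 82) ≈ 220.94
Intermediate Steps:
a = Rational(1, 27) ≈ 0.037037
Function('g')(r) = -155 (Function('g')(r) = Add(-20, Mul(5, -27)) = Add(-20, -135) = -155)
Function('D')(W, l) = Rational(27, 82) (Function('D')(W, l) = Pow(Add(3, Rational(1, 27)), -1) = Pow(Rational(82, 27), -1) = Rational(27, 82))
Mul(Function('D')(38, 32), Add(Function('g')(28), 826)) = Mul(Rational(27, 82), Add(-155, 826)) = Mul(Rational(27, 82), 671) = Rational(18117, 82)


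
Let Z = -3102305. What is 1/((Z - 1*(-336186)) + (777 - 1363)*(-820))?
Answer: -1/2285599 ≈ -4.3752e-7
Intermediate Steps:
1/((Z - 1*(-336186)) + (777 - 1363)*(-820)) = 1/((-3102305 - 1*(-336186)) + (777 - 1363)*(-820)) = 1/((-3102305 + 336186) - 586*(-820)) = 1/(-2766119 + 480520) = 1/(-2285599) = -1/2285599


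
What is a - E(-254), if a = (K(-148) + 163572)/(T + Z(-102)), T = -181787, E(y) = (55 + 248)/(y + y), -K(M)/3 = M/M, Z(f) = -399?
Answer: -13945347/46275244 ≈ -0.30136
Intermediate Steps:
K(M) = -3 (K(M) = -3*M/M = -3*1 = -3)
E(y) = 303/(2*y) (E(y) = 303/((2*y)) = 303*(1/(2*y)) = 303/(2*y))
a = -163569/182186 (a = (-3 + 163572)/(-181787 - 399) = 163569/(-182186) = 163569*(-1/182186) = -163569/182186 ≈ -0.89781)
a - E(-254) = -163569/182186 - 303/(2*(-254)) = -163569/182186 - 303*(-1)/(2*254) = -163569/182186 - 1*(-303/508) = -163569/182186 + 303/508 = -13945347/46275244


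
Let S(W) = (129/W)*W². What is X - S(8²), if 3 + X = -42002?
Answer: -50261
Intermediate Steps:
S(W) = 129*W
X = -42005 (X = -3 - 42002 = -42005)
X - S(8²) = -42005 - 129*8² = -42005 - 129*64 = -42005 - 1*8256 = -42005 - 8256 = -50261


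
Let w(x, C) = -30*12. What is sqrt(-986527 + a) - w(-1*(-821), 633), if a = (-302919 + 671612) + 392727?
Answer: 360 + I*sqrt(225107) ≈ 360.0 + 474.45*I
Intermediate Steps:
a = 761420 (a = 368693 + 392727 = 761420)
w(x, C) = -360
sqrt(-986527 + a) - w(-1*(-821), 633) = sqrt(-986527 + 761420) - 1*(-360) = sqrt(-225107) + 360 = I*sqrt(225107) + 360 = 360 + I*sqrt(225107)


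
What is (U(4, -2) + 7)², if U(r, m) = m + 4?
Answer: 81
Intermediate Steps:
U(r, m) = 4 + m
(U(4, -2) + 7)² = ((4 - 2) + 7)² = (2 + 7)² = 9² = 81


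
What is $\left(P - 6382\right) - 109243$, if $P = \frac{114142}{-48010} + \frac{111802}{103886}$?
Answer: $- \frac{144173477082323}{1246891715} \approx -1.1563 \cdot 10^{5}$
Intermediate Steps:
$P = - \frac{1622535448}{1246891715}$ ($P = 114142 \left(- \frac{1}{48010}\right) + 111802 \cdot \frac{1}{103886} = - \frac{57071}{24005} + \frac{55901}{51943} = - \frac{1622535448}{1246891715} \approx -1.3013$)
$\left(P - 6382\right) - 109243 = \left(- \frac{1622535448}{1246891715} - 6382\right) - 109243 = - \frac{7959285460578}{1246891715} - 109243 = - \frac{144173477082323}{1246891715}$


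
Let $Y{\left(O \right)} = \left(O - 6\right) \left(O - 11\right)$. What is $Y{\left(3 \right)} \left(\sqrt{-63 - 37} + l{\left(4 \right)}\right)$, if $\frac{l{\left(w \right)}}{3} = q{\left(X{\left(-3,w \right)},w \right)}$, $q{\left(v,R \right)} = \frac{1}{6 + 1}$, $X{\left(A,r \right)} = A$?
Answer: $\frac{72}{7} + 240 i \approx 10.286 + 240.0 i$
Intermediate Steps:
$q{\left(v,R \right)} = \frac{1}{7}$
$l{\left(w \right)} = \frac{3}{7}$ ($l{\left(w \right)} = 3 \cdot \frac{1}{7} = \frac{3}{7}$)
$Y{\left(O \right)} = \left(-11 + O\right) \left(-6 + O\right)$ ($Y{\left(O \right)} = \left(-6 + O\right) \left(-11 + O\right) = \left(-11 + O\right) \left(-6 + O\right)$)
$Y{\left(3 \right)} \left(\sqrt{-63 - 37} + l{\left(4 \right)}\right) = \left(66 + 3^{2} - 51\right) \left(\sqrt{-63 - 37} + \frac{3}{7}\right) = \left(66 + 9 - 51\right) \left(\sqrt{-100} + \frac{3}{7}\right) = 24 \left(10 i + \frac{3}{7}\right) = 24 \left(\frac{3}{7} + 10 i\right) = \frac{72}{7} + 240 i$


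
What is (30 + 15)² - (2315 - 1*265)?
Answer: -25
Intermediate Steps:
(30 + 15)² - (2315 - 1*265) = 45² - (2315 - 265) = 2025 - 1*2050 = 2025 - 2050 = -25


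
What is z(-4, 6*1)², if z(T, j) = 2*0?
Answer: 0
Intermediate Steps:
z(T, j) = 0
z(-4, 6*1)² = 0² = 0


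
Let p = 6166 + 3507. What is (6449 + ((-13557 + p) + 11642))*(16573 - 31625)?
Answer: -213843764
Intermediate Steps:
p = 9673
(6449 + ((-13557 + p) + 11642))*(16573 - 31625) = (6449 + ((-13557 + 9673) + 11642))*(16573 - 31625) = (6449 + (-3884 + 11642))*(-15052) = (6449 + 7758)*(-15052) = 14207*(-15052) = -213843764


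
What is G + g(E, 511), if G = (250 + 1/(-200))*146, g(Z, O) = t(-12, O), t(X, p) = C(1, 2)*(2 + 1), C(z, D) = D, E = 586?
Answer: 3650527/100 ≈ 36505.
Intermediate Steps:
t(X, p) = 6 (t(X, p) = 2*(2 + 1) = 2*3 = 6)
g(Z, O) = 6
G = 3649927/100 (G = (250 - 1/200)*146 = (49999/200)*146 = 3649927/100 ≈ 36499.)
G + g(E, 511) = 3649927/100 + 6 = 3650527/100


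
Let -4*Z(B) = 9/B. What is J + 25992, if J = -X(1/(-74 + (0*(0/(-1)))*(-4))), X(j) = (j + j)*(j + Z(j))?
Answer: 35589208/1369 ≈ 25997.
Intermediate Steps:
Z(B) = -9/(4*B)
X(j) = 2*j*(j - 9/(4*j)) (X(j) = (j + j)*(j - 9/(4*j)) = (2*j)*(j - 9/(4*j)) = 2*j*(j - 9/(4*j)))
J = 6160/1369 (J = -(-9/2 + 2*(1/(-74 + (0*(0/(-1)))*(-4)))²) = -(-9/2 + 2*(1/(-74 + (0*(0*(-1)))*(-4)))²) = -(-9/2 + 2*(1/(-74 + (0*0)*(-4)))²) = -(-9/2 + 2*(1/(-74 + 0*(-4)))²) = -(-9/2 + 2*(1/(-74 + 0))²) = -(-9/2 + 2*(1/(-74))²) = -(-9/2 + 2*(-1/74)²) = -(-9/2 + 2*(1/5476)) = -(-9/2 + 1/2738) = -1*(-6160/1369) = 6160/1369 ≈ 4.4996)
J + 25992 = 6160/1369 + 25992 = 35589208/1369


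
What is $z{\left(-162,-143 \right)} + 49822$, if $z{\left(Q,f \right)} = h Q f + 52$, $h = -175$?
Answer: $-4004176$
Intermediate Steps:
$z{\left(Q,f \right)} = 52 - 175 Q f$ ($z{\left(Q,f \right)} = - 175 Q f + 52 = 52 - 175 Q f$)
$z{\left(-162,-143 \right)} + 49822 = \left(52 - \left(-28350\right) \left(-143\right)\right) + 49822 = \left(52 - 4054050\right) + 49822 = -4053998 + 49822 = -4004176$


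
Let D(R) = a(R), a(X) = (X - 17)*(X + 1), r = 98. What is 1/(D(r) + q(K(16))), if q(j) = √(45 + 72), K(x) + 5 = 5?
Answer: 891/7144916 - √13/21434748 ≈ 0.00012454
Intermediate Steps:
a(X) = (1 + X)*(-17 + X) (a(X) = (-17 + X)*(1 + X) = (1 + X)*(-17 + X))
K(x) = 0 (K(x) = -5 + 5 = 0)
q(j) = 3*√13 (q(j) = √117 = 3*√13)
D(R) = -17 + R² - 16*R
1/(D(r) + q(K(16))) = 1/((-17 + 98² - 16*98) + 3*√13) = 1/((-17 + 9604 - 1568) + 3*√13) = 1/(8019 + 3*√13)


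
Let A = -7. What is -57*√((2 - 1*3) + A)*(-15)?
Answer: 1710*I*√2 ≈ 2418.3*I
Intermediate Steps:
-57*√((2 - 1*3) + A)*(-15) = -57*√((2 - 1*3) - 7)*(-15) = -57*√((2 - 3) - 7)*(-15) = -57*√(-1 - 7)*(-15) = -57*√(-8)*(-15) = -57*2*I*√2*(-15) = -(-1710)*I*√2 = 1710*I*√2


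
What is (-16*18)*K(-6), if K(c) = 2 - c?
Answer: -2304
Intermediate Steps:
(-16*18)*K(-6) = (-16*18)*(2 - 1*(-6)) = -288*(2 + 6) = -288*8 = -2304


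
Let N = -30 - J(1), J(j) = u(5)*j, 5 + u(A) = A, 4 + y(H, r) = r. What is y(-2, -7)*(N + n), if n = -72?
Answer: 1122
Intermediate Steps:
y(H, r) = -4 + r
u(A) = -5 + A
J(j) = 0 (J(j) = (-5 + 5)*j = 0*j = 0)
N = -30 (N = -30 - 1*0 = -30 + 0 = -30)
y(-2, -7)*(N + n) = (-4 - 7)*(-30 - 72) = -11*(-102) = 1122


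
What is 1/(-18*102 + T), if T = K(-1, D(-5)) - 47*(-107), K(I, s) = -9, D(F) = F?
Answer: 1/3184 ≈ 0.00031407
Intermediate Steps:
T = 5020 (T = -9 - 47*(-107) = -9 + 5029 = 5020)
1/(-18*102 + T) = 1/(-18*102 + 5020) = 1/(-1836 + 5020) = 1/3184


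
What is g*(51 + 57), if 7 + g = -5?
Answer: -1296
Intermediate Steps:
g = -12 (g = -7 - 5 = -12)
g*(51 + 57) = -12*(51 + 57) = -12*108 = -1296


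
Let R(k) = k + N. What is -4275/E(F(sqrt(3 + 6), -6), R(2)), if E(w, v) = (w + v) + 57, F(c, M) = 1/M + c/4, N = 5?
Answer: -2052/31 ≈ -66.194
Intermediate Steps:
R(k) = 5 + k (R(k) = k + 5 = 5 + k)
F(c, M) = 1/M + c/4 (F(c, M) = 1/M + c*(1/4) = 1/M + c/4)
E(w, v) = 57 + v + w (E(w, v) = (v + w) + 57 = 57 + v + w)
-4275/E(F(sqrt(3 + 6), -6), R(2)) = -4275/(57 + (5 + 2) + (1/(-6) + sqrt(3 + 6)/4)) = -4275/(57 + 7 + (-1/6 + sqrt(9)/4)) = -4275/(57 + 7 + (-1/6 + (1/4)*3)) = -4275/(57 + 7 + (-1/6 + 3/4)) = -4275/(57 + 7 + 7/12) = -4275/775/12 = -4275*12/775 = -2052/31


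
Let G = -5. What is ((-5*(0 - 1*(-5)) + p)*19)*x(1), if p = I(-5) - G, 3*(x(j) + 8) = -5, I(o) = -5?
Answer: 13775/3 ≈ 4591.7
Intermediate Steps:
x(j) = -29/3 (x(j) = -8 + (⅓)*(-5) = -8 - 5/3 = -29/3)
p = 0 (p = -5 - 1*(-5) = -5 + 5 = 0)
((-5*(0 - 1*(-5)) + p)*19)*x(1) = ((-5*(0 - 1*(-5)) + 0)*19)*(-29/3) = ((-5*(0 + 5) + 0)*19)*(-29/3) = ((-5*5 + 0)*19)*(-29/3) = ((-25 + 0)*19)*(-29/3) = -25*19*(-29/3) = -475*(-29/3) = 13775/3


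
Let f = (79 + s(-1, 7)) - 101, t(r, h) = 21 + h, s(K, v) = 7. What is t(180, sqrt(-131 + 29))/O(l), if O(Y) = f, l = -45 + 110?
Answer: -7/5 - I*sqrt(102)/15 ≈ -1.4 - 0.6733*I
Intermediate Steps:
l = 65
f = -15 (f = (79 + 7) - 101 = 86 - 101 = -15)
O(Y) = -15
t(180, sqrt(-131 + 29))/O(l) = (21 + sqrt(-131 + 29))/(-15) = (21 + sqrt(-102))*(-1/15) = (21 + I*sqrt(102))*(-1/15) = -7/5 - I*sqrt(102)/15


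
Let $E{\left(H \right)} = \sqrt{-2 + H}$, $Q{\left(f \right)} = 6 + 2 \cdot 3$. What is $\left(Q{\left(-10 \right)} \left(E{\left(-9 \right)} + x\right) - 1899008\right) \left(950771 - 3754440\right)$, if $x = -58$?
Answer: $5326141213976 - 33644028 i \sqrt{11} \approx 5.3261 \cdot 10^{12} - 1.1158 \cdot 10^{8} i$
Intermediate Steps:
$Q{\left(f \right)} = 12$ ($Q{\left(f \right)} = 6 + 6 = 12$)
$\left(Q{\left(-10 \right)} \left(E{\left(-9 \right)} + x\right) - 1899008\right) \left(950771 - 3754440\right) = \left(12 \left(\sqrt{-2 - 9} - 58\right) - 1899008\right) \left(950771 - 3754440\right) = \left(12 \left(\sqrt{-11} - 58\right) - 1899008\right) \left(-2803669\right) = \left(12 \left(i \sqrt{11} - 58\right) - 1899008\right) \left(-2803669\right) = \left(12 \left(-58 + i \sqrt{11}\right) - 1899008\right) \left(-2803669\right) = \left(\left(-696 + 12 i \sqrt{11}\right) - 1899008\right) \left(-2803669\right) = \left(-1899704 + 12 i \sqrt{11}\right) \left(-2803669\right) = 5326141213976 - 33644028 i \sqrt{11}$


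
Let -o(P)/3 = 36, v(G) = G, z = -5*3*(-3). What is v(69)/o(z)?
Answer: -23/36 ≈ -0.63889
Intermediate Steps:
z = 45 (z = -15*(-3) = 45)
o(P) = -108 (o(P) = -3*36 = -108)
v(69)/o(z) = 69/(-108) = 69*(-1/108) = -23/36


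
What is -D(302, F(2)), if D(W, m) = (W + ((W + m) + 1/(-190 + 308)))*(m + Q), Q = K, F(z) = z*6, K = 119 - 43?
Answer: -3198316/59 ≈ -54209.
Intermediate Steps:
K = 76
F(z) = 6*z
Q = 76
D(W, m) = (76 + m)*(1/118 + m + 2*W) (D(W, m) = (W + ((W + m) + 1/(-190 + 308)))*(m + 76) = (W + ((W + m) + 1/118))*(76 + m) = (W + (1/118 + W + m))*(76 + m) = (1/118 + m + 2*W)*(76 + m) = (76 + m)*(1/118 + m + 2*W))
-D(302, F(2)) = -(38/59 + (6*2)² + 152*302 + 8969*(6*2)/118 + 2*302*(6*2)) = -(38/59 + 12² + 45904 + (8969/118)*12 + 2*302*12) = -(38/59 + 144 + 45904 + 53814/59 + 7248) = -1*3198316/59 = -3198316/59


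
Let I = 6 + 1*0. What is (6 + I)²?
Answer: 144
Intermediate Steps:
I = 6 (I = 6 + 0 = 6)
(6 + I)² = (6 + 6)² = 12² = 144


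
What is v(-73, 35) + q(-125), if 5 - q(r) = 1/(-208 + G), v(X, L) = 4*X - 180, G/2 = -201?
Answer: -284869/610 ≈ -467.00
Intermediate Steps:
G = -402 (G = 2*(-201) = -402)
v(X, L) = -180 + 4*X
q(r) = 3051/610 (q(r) = 5 - 1/(-208 - 402) = 5 - 1/(-610) = 5 - 1*(-1/610) = 5 + 1/610 = 3051/610)
v(-73, 35) + q(-125) = (-180 + 4*(-73)) + 3051/610 = (-180 - 292) + 3051/610 = -472 + 3051/610 = -284869/610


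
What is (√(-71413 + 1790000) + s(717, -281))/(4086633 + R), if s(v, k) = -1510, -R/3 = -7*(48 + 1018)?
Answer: -1510/4109019 + √1718587/4109019 ≈ -4.8443e-5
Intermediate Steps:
R = 22386 (R = -(-21)*(48 + 1018) = -(-21)*1066 = -3*(-7462) = 22386)
(√(-71413 + 1790000) + s(717, -281))/(4086633 + R) = (√(-71413 + 1790000) - 1510)/(4086633 + 22386) = (√1718587 - 1510)/4109019 = (-1510 + √1718587)*(1/4109019) = -1510/4109019 + √1718587/4109019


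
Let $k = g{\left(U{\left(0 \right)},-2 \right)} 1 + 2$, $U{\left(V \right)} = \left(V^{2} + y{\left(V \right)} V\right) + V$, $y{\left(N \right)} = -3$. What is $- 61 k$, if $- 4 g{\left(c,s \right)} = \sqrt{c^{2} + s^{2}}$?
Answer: $- \frac{183}{2} \approx -91.5$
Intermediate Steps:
$U{\left(V \right)} = V^{2} - 2 V$ ($U{\left(V \right)} = \left(V^{2} - 3 V\right) + V = V^{2} - 2 V$)
$g{\left(c,s \right)} = - \frac{\sqrt{c^{2} + s^{2}}}{4}$
$k = \frac{3}{2}$ ($k = - \frac{\sqrt{\left(0 \left(-2 + 0\right)\right)^{2} + \left(-2\right)^{2}}}{4} \cdot 1 + 2 = - \frac{\sqrt{\left(0 \left(-2\right)\right)^{2} + 4}}{4} \cdot 1 + 2 = - \frac{\sqrt{0^{2} + 4}}{4} \cdot 1 + 2 = - \frac{\sqrt{0 + 4}}{4} \cdot 1 + 2 = - \frac{\sqrt{4}}{4} \cdot 1 + 2 = \left(- \frac{1}{4}\right) 2 \cdot 1 + 2 = \left(- \frac{1}{2}\right) 1 + 2 = - \frac{1}{2} + 2 = \frac{3}{2} \approx 1.5$)
$- 61 k = \left(-61\right) \frac{3}{2} = - \frac{183}{2}$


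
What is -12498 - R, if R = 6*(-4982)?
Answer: 17394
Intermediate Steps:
R = -29892
-12498 - R = -12498 - 1*(-29892) = -12498 + 29892 = 17394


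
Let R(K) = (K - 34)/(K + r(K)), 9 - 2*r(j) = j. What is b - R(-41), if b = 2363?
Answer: 37733/16 ≈ 2358.3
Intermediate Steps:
r(j) = 9/2 - j/2
R(K) = (-34 + K)/(9/2 + K/2) (R(K) = (K - 34)/(K + (9/2 - K/2)) = (-34 + K)/(9/2 + K/2))
b - R(-41) = 2363 - 2*(-34 - 41)/(9 - 41) = 2363 - 2*(-75)/(-32) = 2363 - 2*(-1)*(-75)/32 = 2363 - 1*75/16 = 2363 - 75/16 = 37733/16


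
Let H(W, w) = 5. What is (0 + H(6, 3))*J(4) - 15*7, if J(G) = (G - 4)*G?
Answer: -105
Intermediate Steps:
J(G) = G*(-4 + G) (J(G) = (-4 + G)*G = G*(-4 + G))
(0 + H(6, 3))*J(4) - 15*7 = (0 + 5)*(4*(-4 + 4)) - 15*7 = 5*(4*0) - 105 = 5*0 - 105 = 0 - 105 = -105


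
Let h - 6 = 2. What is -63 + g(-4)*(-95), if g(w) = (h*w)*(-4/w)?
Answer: 2977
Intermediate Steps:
h = 8 (h = 6 + 2 = 8)
g(w) = -32 (g(w) = (8*w)*(-4/w) = -32)
-63 + g(-4)*(-95) = -63 - 32*(-95) = -63 + 3040 = 2977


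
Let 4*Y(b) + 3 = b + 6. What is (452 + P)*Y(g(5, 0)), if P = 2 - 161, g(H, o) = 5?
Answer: 586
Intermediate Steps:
Y(b) = 3/4 + b/4 (Y(b) = -3/4 + (b + 6)/4 = -3/4 + (6 + b)/4 = -3/4 + (3/2 + b/4) = 3/4 + b/4)
P = -159
(452 + P)*Y(g(5, 0)) = (452 - 159)*(3/4 + (1/4)*5) = 293*(3/4 + 5/4) = 293*2 = 586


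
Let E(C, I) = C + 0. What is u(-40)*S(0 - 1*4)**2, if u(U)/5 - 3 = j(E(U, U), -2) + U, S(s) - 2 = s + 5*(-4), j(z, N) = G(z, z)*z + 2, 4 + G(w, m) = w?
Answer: 4174500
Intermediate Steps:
G(w, m) = -4 + w
E(C, I) = C
j(z, N) = 2 + z*(-4 + z) (j(z, N) = (-4 + z)*z + 2 = z*(-4 + z) + 2 = 2 + z*(-4 + z))
S(s) = -18 + s (S(s) = 2 + (s + 5*(-4)) = 2 + (s - 20) = 2 + (-20 + s) = -18 + s)
u(U) = 25 + 5*U + 5*U*(-4 + U) (u(U) = 15 + 5*((2 + U*(-4 + U)) + U) = 15 + 5*(2 + U + U*(-4 + U)) = 15 + (10 + 5*U + 5*U*(-4 + U)) = 25 + 5*U + 5*U*(-4 + U))
u(-40)*S(0 - 1*4)**2 = (25 + 5*(-40) + 5*(-40)*(-4 - 40))*(-18 + (0 - 1*4))**2 = (25 - 200 + 5*(-40)*(-44))*(-18 + (0 - 4))**2 = (25 - 200 + 8800)*(-18 - 4)**2 = 8625*(-22)**2 = 8625*484 = 4174500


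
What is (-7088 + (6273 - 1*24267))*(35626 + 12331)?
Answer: -1202857474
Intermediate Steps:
(-7088 + (6273 - 1*24267))*(35626 + 12331) = (-7088 + (6273 - 24267))*47957 = (-7088 - 17994)*47957 = -25082*47957 = -1202857474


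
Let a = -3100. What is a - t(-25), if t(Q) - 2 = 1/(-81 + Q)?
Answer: -328811/106 ≈ -3102.0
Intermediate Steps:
t(Q) = 2 + 1/(-81 + Q)
a - t(-25) = -3100 - (-161 + 2*(-25))/(-81 - 25) = -3100 - (-161 - 50)/(-106) = -3100 - (-1)*(-211)/106 = -3100 - 1*211/106 = -3100 - 211/106 = -328811/106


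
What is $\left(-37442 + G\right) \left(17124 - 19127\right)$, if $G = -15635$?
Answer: $106313231$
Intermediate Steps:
$\left(-37442 + G\right) \left(17124 - 19127\right) = \left(-37442 - 15635\right) \left(17124 - 19127\right) = \left(-53077\right) \left(-2003\right) = 106313231$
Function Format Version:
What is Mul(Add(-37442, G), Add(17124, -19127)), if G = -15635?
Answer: 106313231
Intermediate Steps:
Mul(Add(-37442, G), Add(17124, -19127)) = Mul(Add(-37442, -15635), Add(17124, -19127)) = Mul(-53077, -2003) = 106313231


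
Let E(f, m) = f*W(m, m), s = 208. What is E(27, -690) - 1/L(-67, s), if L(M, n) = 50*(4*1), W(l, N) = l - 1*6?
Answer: -3758401/200 ≈ -18792.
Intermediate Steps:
W(l, N) = -6 + l (W(l, N) = l - 6 = -6 + l)
E(f, m) = f*(-6 + m)
L(M, n) = 200 (L(M, n) = 50*4 = 200)
E(27, -690) - 1/L(-67, s) = 27*(-6 - 690) - 1/200 = 27*(-696) - 1*1/200 = -18792 - 1/200 = -3758401/200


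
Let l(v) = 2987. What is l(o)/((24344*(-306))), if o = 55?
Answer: -2987/7449264 ≈ -0.00040098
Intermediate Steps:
l(o)/((24344*(-306))) = 2987/((24344*(-306))) = 2987/(-7449264) = 2987*(-1/7449264) = -2987/7449264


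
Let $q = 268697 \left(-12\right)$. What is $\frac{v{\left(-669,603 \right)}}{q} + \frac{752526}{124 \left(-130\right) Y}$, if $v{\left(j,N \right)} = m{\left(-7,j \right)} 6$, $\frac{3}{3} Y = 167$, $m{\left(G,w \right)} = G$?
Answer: $- \frac{7776617557}{27820887380} \approx -0.27952$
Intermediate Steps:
$Y = 167$
$v{\left(j,N \right)} = -42$ ($v{\left(j,N \right)} = \left(-7\right) 6 = -42$)
$q = -3224364$
$\frac{v{\left(-669,603 \right)}}{q} + \frac{752526}{124 \left(-130\right) Y} = - \frac{42}{-3224364} + \frac{752526}{124 \left(-130\right) 167} = \left(-42\right) \left(- \frac{1}{3224364}\right) + \frac{752526}{\left(-16120\right) 167} = \frac{7}{537394} + \frac{752526}{-2692040} = \frac{7}{537394} + 752526 \left(- \frac{1}{2692040}\right) = \frac{7}{537394} - \frac{376263}{1346020} = - \frac{7776617557}{27820887380}$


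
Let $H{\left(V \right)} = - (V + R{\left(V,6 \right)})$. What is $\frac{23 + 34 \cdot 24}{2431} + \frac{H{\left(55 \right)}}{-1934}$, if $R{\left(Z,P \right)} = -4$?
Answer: $\frac{1746607}{4701554} \approx 0.3715$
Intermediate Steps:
$H{\left(V \right)} = 4 - V$ ($H{\left(V \right)} = - (V - 4) = - (-4 + V) = 4 - V$)
$\frac{23 + 34 \cdot 24}{2431} + \frac{H{\left(55 \right)}}{-1934} = \frac{23 + 34 \cdot 24}{2431} + \frac{4 - 55}{-1934} = \left(23 + 816\right) \frac{1}{2431} + \left(4 - 55\right) \left(- \frac{1}{1934}\right) = 839 \cdot \frac{1}{2431} - - \frac{51}{1934} = \frac{839}{2431} + \frac{51}{1934} = \frac{1746607}{4701554}$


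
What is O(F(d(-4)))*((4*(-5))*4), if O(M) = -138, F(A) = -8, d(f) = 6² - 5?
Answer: 11040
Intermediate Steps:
d(f) = 31 (d(f) = 36 - 5 = 31)
O(F(d(-4)))*((4*(-5))*4) = -138*4*(-5)*4 = -(-2760)*4 = -138*(-80) = 11040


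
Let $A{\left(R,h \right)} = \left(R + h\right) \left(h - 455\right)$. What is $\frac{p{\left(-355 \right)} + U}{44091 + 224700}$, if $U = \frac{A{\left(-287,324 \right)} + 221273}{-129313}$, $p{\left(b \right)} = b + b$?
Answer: $- \frac{92028656}{34758170583} \approx -0.0026477$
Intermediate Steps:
$A{\left(R,h \right)} = \left(-455 + h\right) \left(R + h\right)$ ($A{\left(R,h \right)} = \left(R + h\right) \left(-455 + h\right) = \left(-455 + h\right) \left(R + h\right)$)
$p{\left(b \right)} = 2 b$
$U = - \frac{216426}{129313}$ ($U = \frac{\left(324^{2} - -130585 - 147420 - 92988\right) + 221273}{-129313} = \left(\left(104976 + 130585 - 147420 - 92988\right) + 221273\right) \left(- \frac{1}{129313}\right) = \left(-4847 + 221273\right) \left(- \frac{1}{129313}\right) = 216426 \left(- \frac{1}{129313}\right) = - \frac{216426}{129313} \approx -1.6737$)
$\frac{p{\left(-355 \right)} + U}{44091 + 224700} = \frac{2 \left(-355\right) - \frac{216426}{129313}}{44091 + 224700} = \frac{-710 - \frac{216426}{129313}}{268791} = \left(- \frac{92028656}{129313}\right) \frac{1}{268791} = - \frac{92028656}{34758170583}$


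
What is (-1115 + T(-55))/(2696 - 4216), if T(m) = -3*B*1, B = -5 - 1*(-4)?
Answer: 139/190 ≈ 0.73158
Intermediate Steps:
B = -1 (B = -5 + 4 = -1)
T(m) = 3 (T(m) = -3*(-1)*1 = 3*1 = 3)
(-1115 + T(-55))/(2696 - 4216) = (-1115 + 3)/(2696 - 4216) = -1112/(-1520) = -1112*(-1/1520) = 139/190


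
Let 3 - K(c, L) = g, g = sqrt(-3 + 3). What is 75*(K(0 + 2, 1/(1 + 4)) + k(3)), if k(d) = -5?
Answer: -150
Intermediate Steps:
g = 0 (g = sqrt(0) = 0)
K(c, L) = 3 (K(c, L) = 3 - 1*0 = 3 + 0 = 3)
75*(K(0 + 2, 1/(1 + 4)) + k(3)) = 75*(3 - 5) = 75*(-2) = -150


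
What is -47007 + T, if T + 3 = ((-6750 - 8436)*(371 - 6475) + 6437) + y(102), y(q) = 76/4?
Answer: 92654790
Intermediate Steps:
y(q) = 19 (y(q) = 76*(¼) = 19)
T = 92701797 (T = -3 + (((-6750 - 8436)*(371 - 6475) + 6437) + 19) = -3 + ((-15186*(-6104) + 6437) + 19) = -3 + ((92695344 + 6437) + 19) = -3 + (92701781 + 19) = -3 + 92701800 = 92701797)
-47007 + T = -47007 + 92701797 = 92654790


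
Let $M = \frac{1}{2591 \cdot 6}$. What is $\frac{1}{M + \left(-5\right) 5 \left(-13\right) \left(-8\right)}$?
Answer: $- \frac{15546}{40419599} \approx -0.00038462$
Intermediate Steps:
$M = \frac{1}{15546} \approx 6.4325 \cdot 10^{-5}$
$\frac{1}{M + \left(-5\right) 5 \left(-13\right) \left(-8\right)} = \frac{1}{\frac{1}{15546} + \left(-5\right) 5 \left(-13\right) \left(-8\right)} = \frac{1}{\frac{1}{15546} + \left(-25\right) \left(-13\right) \left(-8\right)} = \frac{1}{\frac{1}{15546} + 325 \left(-8\right)} = \frac{1}{\frac{1}{15546} - 2600} = \frac{1}{- \frac{40419599}{15546}} = - \frac{15546}{40419599}$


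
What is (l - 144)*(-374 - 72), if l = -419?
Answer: 251098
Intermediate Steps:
(l - 144)*(-374 - 72) = (-419 - 144)*(-374 - 72) = -563*(-446) = 251098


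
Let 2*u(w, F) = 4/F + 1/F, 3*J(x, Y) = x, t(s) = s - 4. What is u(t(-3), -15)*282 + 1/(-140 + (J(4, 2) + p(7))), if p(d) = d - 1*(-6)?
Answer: -17722/377 ≈ -47.008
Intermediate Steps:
p(d) = 6 + d (p(d) = d + 6 = 6 + d)
t(s) = -4 + s
J(x, Y) = x/3
u(w, F) = 5/(2*F) (u(w, F) = (4/F + 1/F)/2 = (5/F)/2 = 5/(2*F))
u(t(-3), -15)*282 + 1/(-140 + (J(4, 2) + p(7))) = ((5/2)/(-15))*282 + 1/(-140 + ((⅓)*4 + (6 + 7))) = ((5/2)*(-1/15))*282 + 1/(-140 + (4/3 + 13)) = -⅙*282 + 1/(-140 + 43/3) = -47 + 1/(-377/3) = -47 - 3/377 = -17722/377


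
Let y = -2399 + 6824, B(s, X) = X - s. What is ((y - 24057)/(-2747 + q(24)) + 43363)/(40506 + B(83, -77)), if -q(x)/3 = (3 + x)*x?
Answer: 203435465/189263086 ≈ 1.0749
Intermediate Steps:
q(x) = -3*x*(3 + x) (q(x) = -3*(3 + x)*x = -3*x*(3 + x))
y = 4425
((y - 24057)/(-2747 + q(24)) + 43363)/(40506 + B(83, -77)) = ((4425 - 24057)/(-2747 - 3*24*(3 + 24)) + 43363)/(40506 + (-77 - 1*83)) = (-19632/(-2747 - 3*24*27) + 43363)/(40506 + (-77 - 83)) = (-19632/(-2747 - 1944) + 43363)/(40506 - 160) = (-19632/(-4691) + 43363)/40346 = (-19632*(-1/4691) + 43363)*(1/40346) = (19632/4691 + 43363)*(1/40346) = (203435465/4691)*(1/40346) = 203435465/189263086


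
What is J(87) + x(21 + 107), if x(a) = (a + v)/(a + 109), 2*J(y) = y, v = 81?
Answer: 21037/474 ≈ 44.382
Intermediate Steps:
J(y) = y/2
x(a) = (81 + a)/(109 + a) (x(a) = (a + 81)/(a + 109) = (81 + a)/(109 + a))
J(87) + x(21 + 107) = (½)*87 + (81 + (21 + 107))/(109 + (21 + 107)) = 87/2 + (81 + 128)/(109 + 128) = 87/2 + 209/237 = 21037/474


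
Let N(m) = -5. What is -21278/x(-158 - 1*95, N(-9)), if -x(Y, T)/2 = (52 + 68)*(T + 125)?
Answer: 10639/14400 ≈ 0.73882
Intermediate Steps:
x(Y, T) = -30000 - 240*T (x(Y, T) = -2*(52 + 68)*(T + 125) = -240*(125 + T) = -2*(15000 + 120*T) = -30000 - 240*T)
-21278/x(-158 - 1*95, N(-9)) = -21278/(-30000 - 240*(-5)) = -21278/(-30000 + 1200) = -21278/(-28800) = -21278*(-1/28800) = 10639/14400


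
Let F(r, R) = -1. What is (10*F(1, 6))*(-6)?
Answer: 60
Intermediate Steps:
(10*F(1, 6))*(-6) = (10*(-1))*(-6) = -10*(-6) = 60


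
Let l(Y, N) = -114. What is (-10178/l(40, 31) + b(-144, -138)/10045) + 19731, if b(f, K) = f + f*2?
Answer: 11348374396/572565 ≈ 19820.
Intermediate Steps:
b(f, K) = 3*f (b(f, K) = f + 2*f = 3*f)
(-10178/l(40, 31) + b(-144, -138)/10045) + 19731 = (-10178/(-114) + (3*(-144))/10045) + 19731 = (-10178*(-1/114) - 432*1/10045) + 19731 = (5089/57 - 432/10045) + 19731 = 51094381/572565 + 19731 = 11348374396/572565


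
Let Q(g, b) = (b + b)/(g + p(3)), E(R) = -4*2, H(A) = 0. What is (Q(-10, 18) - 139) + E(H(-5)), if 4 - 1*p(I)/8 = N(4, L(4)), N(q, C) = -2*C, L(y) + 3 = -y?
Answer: -737/5 ≈ -147.40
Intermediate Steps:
L(y) = -3 - y
p(I) = -80 (p(I) = 32 - (-16)*(-3 - 1*4) = 32 - (-16)*(-3 - 4) = 32 - (-16)*(-7) = 32 - 8*14 = 32 - 112 = -80)
E(R) = -8
Q(g, b) = 2*b/(-80 + g) (Q(g, b) = (b + b)/(g - 80) = (2*b)/(-80 + g) = 2*b/(-80 + g))
(Q(-10, 18) - 139) + E(H(-5)) = (2*18/(-80 - 10) - 139) - 8 = (2*18/(-90) - 139) - 8 = (2*18*(-1/90) - 139) - 8 = (-⅖ - 139) - 8 = -697/5 - 8 = -737/5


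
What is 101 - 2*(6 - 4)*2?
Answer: 93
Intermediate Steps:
101 - 2*(6 - 4)*2 = 101 - 2*2*2 = 101 - 4*2 = 101 - 8 = 93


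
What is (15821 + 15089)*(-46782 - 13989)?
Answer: -1878431610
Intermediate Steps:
(15821 + 15089)*(-46782 - 13989) = 30910*(-60771) = -1878431610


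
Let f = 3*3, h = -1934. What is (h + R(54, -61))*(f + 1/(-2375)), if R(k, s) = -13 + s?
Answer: -42918992/2375 ≈ -18071.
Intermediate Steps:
f = 9
(h + R(54, -61))*(f + 1/(-2375)) = (-1934 + (-13 - 61))*(9 + 1/(-2375)) = (-1934 - 74)*(9 - 1/2375) = -2008*21374/2375 = -42918992/2375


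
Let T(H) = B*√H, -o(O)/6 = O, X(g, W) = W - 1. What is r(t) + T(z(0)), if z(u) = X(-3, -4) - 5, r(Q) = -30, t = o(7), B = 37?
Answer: -30 + 37*I*√10 ≈ -30.0 + 117.0*I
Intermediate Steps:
X(g, W) = -1 + W
o(O) = -6*O
t = -42 (t = -6*7 = -42)
z(u) = -10 (z(u) = (-1 - 4) - 5 = -5 - 5 = -10)
T(H) = 37*√H
r(t) + T(z(0)) = -30 + 37*√(-10) = -30 + 37*(I*√10) = -30 + 37*I*√10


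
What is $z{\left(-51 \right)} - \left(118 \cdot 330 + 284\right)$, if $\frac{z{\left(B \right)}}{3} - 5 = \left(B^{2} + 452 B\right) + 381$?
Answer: $-99419$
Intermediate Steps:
$z{\left(B \right)} = 1158 + 3 B^{2} + 1356 B$ ($z{\left(B \right)} = 15 + 3 \left(\left(B^{2} + 452 B\right) + 381\right) = 15 + 3 \left(381 + B^{2} + 452 B\right) = 15 + \left(1143 + 3 B^{2} + 1356 B\right) = 1158 + 3 B^{2} + 1356 B$)
$z{\left(-51 \right)} - \left(118 \cdot 330 + 284\right) = \left(1158 + 3 \left(-51\right)^{2} + 1356 \left(-51\right)\right) - \left(118 \cdot 330 + 284\right) = \left(1158 + 3 \cdot 2601 - 69156\right) - \left(38940 + 284\right) = \left(1158 + 7803 - 69156\right) - 39224 = -60195 - 39224 = -99419$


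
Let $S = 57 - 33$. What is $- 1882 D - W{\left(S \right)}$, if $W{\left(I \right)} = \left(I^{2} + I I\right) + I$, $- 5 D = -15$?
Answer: $-6822$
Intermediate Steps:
$D = 3$ ($D = \left(- \frac{1}{5}\right) \left(-15\right) = 3$)
$S = 24$
$W{\left(I \right)} = I + 2 I^{2}$ ($W{\left(I \right)} = \left(I^{2} + I^{2}\right) + I = 2 I^{2} + I = I + 2 I^{2}$)
$- 1882 D - W{\left(S \right)} = \left(-1882\right) 3 - 24 \left(1 + 2 \cdot 24\right) = -5646 - 24 \left(1 + 48\right) = -5646 - 24 \cdot 49 = -5646 - 1176 = -6822$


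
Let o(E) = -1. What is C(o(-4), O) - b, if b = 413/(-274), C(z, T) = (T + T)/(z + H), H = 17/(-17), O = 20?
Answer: -5067/274 ≈ -18.493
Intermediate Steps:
H = -1 (H = 17*(-1/17) = -1)
C(z, T) = 2*T/(-1 + z) (C(z, T) = (T + T)/(z - 1) = (2*T)/(-1 + z) = 2*T/(-1 + z))
b = -413/274 (b = 413*(-1/274) = -413/274 ≈ -1.5073)
C(o(-4), O) - b = 2*20/(-1 - 1) - 1*(-413/274) = 2*20/(-2) + 413/274 = 2*20*(-½) + 413/274 = -20 + 413/274 = -5067/274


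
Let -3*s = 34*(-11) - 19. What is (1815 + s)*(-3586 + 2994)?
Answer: -1152032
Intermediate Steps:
s = 131 (s = -(34*(-11) - 19)/3 = -(-374 - 19)/3 = -⅓*(-393) = 131)
(1815 + s)*(-3586 + 2994) = (1815 + 131)*(-3586 + 2994) = 1946*(-592) = -1152032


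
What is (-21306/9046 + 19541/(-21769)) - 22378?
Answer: -2203684731786/98461187 ≈ -22381.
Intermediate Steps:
(-21306/9046 + 19541/(-21769)) - 22378 = (-21306*1/9046 + 19541*(-1/21769)) - 22378 = (-10653/4523 - 19541/21769) - 22378 = -320289100/98461187 - 22378 = -2203684731786/98461187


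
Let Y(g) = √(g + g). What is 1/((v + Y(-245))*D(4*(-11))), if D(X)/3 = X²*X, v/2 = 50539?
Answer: I/(255552*(-101078*I + 7*√10)) ≈ -3.8714e-11 + 8.4782e-15*I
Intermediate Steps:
Y(g) = √2*√g (Y(g) = √(2*g) = √2*√g)
v = 101078 (v = 2*50539 = 101078)
D(X) = 3*X³ (D(X) = 3*(X²*X) = 3*X³)
1/((v + Y(-245))*D(4*(-11))) = 1/((101078 + √2*√(-245))*((3*(4*(-11))³))) = 1/((101078 + √2*(7*I*√5))*((3*(-44)³))) = 1/((101078 + 7*I*√10)*((3*(-85184)))) = 1/((101078 + 7*I*√10)*(-255552)) = -1/255552/(101078 + 7*I*√10) = -1/(255552*(101078 + 7*I*√10))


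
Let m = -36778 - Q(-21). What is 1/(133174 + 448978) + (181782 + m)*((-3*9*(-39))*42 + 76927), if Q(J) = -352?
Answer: 10251880370327137/582152 ≈ 1.7610e+10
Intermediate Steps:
m = -36426 (m = -36778 - 1*(-352) = -36778 + 352 = -36426)
1/(133174 + 448978) + (181782 + m)*((-3*9*(-39))*42 + 76927) = 1/(133174 + 448978) + (181782 - 36426)*((-3*9*(-39))*42 + 76927) = 1/582152 + 145356*(-27*(-39)*42 + 76927) = 1/582152 + 145356*(1053*42 + 76927) = 1/582152 + 145356*(44226 + 76927) = 1/582152 + 145356*121153 = 1/582152 + 17610315468 = 10251880370327137/582152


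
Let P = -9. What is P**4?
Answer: 6561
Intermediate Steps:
P**4 = (-9)**4 = 6561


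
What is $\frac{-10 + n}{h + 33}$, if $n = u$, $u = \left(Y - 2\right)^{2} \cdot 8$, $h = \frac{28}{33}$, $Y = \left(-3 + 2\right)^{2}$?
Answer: $- \frac{66}{1117} \approx -0.059087$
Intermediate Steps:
$Y = 1$ ($Y = \left(-1\right)^{2} = 1$)
$h = \frac{28}{33}$ ($h = 28 \cdot \frac{1}{33} = \frac{28}{33} \approx 0.84848$)
$u = 8$ ($u = \left(1 - 2\right)^{2} \cdot 8 = \left(-1\right)^{2} \cdot 8 = 1 \cdot 8 = 8$)
$n = 8$
$\frac{-10 + n}{h + 33} = \frac{-10 + 8}{\frac{28}{33} + 33} = - \frac{2}{\frac{1117}{33}} = \left(-2\right) \frac{33}{1117} = - \frac{66}{1117}$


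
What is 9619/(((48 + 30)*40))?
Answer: 9619/3120 ≈ 3.0830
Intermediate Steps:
9619/(((48 + 30)*40)) = 9619/((78*40)) = 9619/3120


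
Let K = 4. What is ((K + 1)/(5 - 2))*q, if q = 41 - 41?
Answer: 0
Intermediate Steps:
q = 0
((K + 1)/(5 - 2))*q = ((4 + 1)/(5 - 2))*0 = (5/3)*0 = 0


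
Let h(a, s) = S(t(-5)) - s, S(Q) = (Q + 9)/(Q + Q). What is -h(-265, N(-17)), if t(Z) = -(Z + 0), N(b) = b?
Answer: -92/5 ≈ -18.400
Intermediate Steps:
t(Z) = -Z
S(Q) = (9 + Q)/(2*Q) (S(Q) = (9 + Q)/((2*Q)) = (9 + Q)*(1/(2*Q)) = (9 + Q)/(2*Q))
h(a, s) = 7/5 - s (h(a, s) = (9 - 1*(-5))/(2*((-1*(-5)))) - s = (½)*(9 + 5)/5 - s = (½)*(⅕)*14 - s = 7/5 - s)
-h(-265, N(-17)) = -(7/5 - 1*(-17)) = -(7/5 + 17) = -1*92/5 = -92/5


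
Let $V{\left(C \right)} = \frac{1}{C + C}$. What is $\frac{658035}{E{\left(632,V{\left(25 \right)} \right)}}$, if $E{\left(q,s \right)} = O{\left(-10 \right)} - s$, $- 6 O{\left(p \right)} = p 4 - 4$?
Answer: $\frac{98705250}{1097} \approx 89978.0$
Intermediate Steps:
$O{\left(p \right)} = \frac{2}{3} - \frac{2 p}{3}$ ($O{\left(p \right)} = - \frac{p 4 - 4}{6} = - \frac{4 p - 4}{6} = - \frac{-4 + 4 p}{6} = \frac{2}{3} - \frac{2 p}{3}$)
$V{\left(C \right)} = \frac{1}{2 C}$
$E{\left(q,s \right)} = \frac{22}{3} - s$ ($E{\left(q,s \right)} = \left(\frac{2}{3} - - \frac{20}{3}\right) - s = \left(\frac{2}{3} + \frac{20}{3}\right) - s = \frac{22}{3} - s$)
$\frac{658035}{E{\left(632,V{\left(25 \right)} \right)}} = \frac{658035}{\frac{22}{3} - \frac{1}{2 \cdot 25}} = \frac{658035}{\frac{22}{3} - \frac{1}{2} \cdot \frac{1}{25}} = \frac{658035}{\frac{22}{3} - \frac{1}{50}} = \frac{658035}{\frac{1097}{150}} = 658035 \cdot \frac{150}{1097} = \frac{98705250}{1097}$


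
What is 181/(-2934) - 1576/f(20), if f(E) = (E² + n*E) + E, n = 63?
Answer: -51334/51345 ≈ -0.99979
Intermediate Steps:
f(E) = E² + 64*E (f(E) = (E² + 63*E) + E = E² + 64*E)
181/(-2934) - 1576/f(20) = 181/(-2934) - 1576*1/(20*(64 + 20)) = 181*(-1/2934) - 1576/(20*84) = -181/2934 - 1576/1680 = -181/2934 - 1576*1/1680 = -181/2934 - 197/210 = -51334/51345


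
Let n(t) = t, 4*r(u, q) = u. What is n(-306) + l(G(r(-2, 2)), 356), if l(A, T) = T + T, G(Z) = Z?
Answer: 406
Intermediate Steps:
r(u, q) = u/4
l(A, T) = 2*T
n(-306) + l(G(r(-2, 2)), 356) = -306 + 2*356 = -306 + 712 = 406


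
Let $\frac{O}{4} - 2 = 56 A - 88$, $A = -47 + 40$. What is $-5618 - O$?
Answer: $-3706$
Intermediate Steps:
$A = -7$
$O = -1912$ ($O = 8 + 4 \left(56 \left(-7\right) - 88\right) = 8 + 4 \left(-392 - 88\right) = 8 + 4 \left(-480\right) = 8 - 1920 = -1912$)
$-5618 - O = -5618 - -1912 = -5618 + 1912 = -3706$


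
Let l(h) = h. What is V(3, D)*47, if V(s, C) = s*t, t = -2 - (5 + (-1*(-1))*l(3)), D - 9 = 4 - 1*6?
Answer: -1410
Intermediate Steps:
D = 7 (D = 9 + (4 - 1*6) = 9 + (4 - 6) = 9 - 2 = 7)
t = -10 (t = -2 - (5 - 1*(-1)*3) = -2 - (5 + 1*3) = -2 - (5 + 3) = -2 - 1*8 = -2 - 8 = -10)
V(s, C) = -10*s (V(s, C) = s*(-10) = -10*s)
V(3, D)*47 = -10*3*47 = -30*47 = -1410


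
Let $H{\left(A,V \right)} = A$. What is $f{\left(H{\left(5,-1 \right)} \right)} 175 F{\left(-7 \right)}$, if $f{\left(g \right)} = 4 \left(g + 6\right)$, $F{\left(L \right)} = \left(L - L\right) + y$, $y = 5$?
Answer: $38500$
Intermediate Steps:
$F{\left(L \right)} = 5$ ($F{\left(L \right)} = \left(L - L\right) + 5 = 0 + 5 = 5$)
$f{\left(g \right)} = 24 + 4 g$ ($f{\left(g \right)} = 4 \left(6 + g\right) = 24 + 4 g$)
$f{\left(H{\left(5,-1 \right)} \right)} 175 F{\left(-7 \right)} = \left(24 + 4 \cdot 5\right) 175 \cdot 5 = \left(24 + 20\right) 175 \cdot 5 = 44 \cdot 175 \cdot 5 = 7700 \cdot 5 = 38500$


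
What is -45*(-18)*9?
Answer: 7290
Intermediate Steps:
-45*(-18)*9 = 810*9 = 7290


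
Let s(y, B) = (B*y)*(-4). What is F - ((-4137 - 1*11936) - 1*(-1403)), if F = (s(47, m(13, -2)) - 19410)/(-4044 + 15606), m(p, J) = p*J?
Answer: 84800009/5781 ≈ 14669.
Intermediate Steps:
m(p, J) = J*p
s(y, B) = -4*B*y
F = -7261/5781 (F = (-4*(-2*13)*47 - 19410)/(-4044 + 15606) = (-4*(-26)*47 - 19410)/11562 = (4888 - 19410)*(1/11562) = -14522*1/11562 = -7261/5781 ≈ -1.2560)
F - ((-4137 - 1*11936) - 1*(-1403)) = -7261/5781 - ((-4137 - 1*11936) - 1*(-1403)) = -7261/5781 - ((-4137 - 11936) + 1403) = -7261/5781 - (-16073 + 1403) = -7261/5781 - 1*(-14670) = -7261/5781 + 14670 = 84800009/5781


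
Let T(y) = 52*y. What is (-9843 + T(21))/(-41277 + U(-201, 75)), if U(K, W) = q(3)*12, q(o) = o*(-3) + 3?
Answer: 2917/13783 ≈ 0.21164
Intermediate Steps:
q(o) = 3 - 3*o (q(o) = -3*o + 3 = 3 - 3*o)
U(K, W) = -72 (U(K, W) = (3 - 3*3)*12 = (3 - 9)*12 = -6*12 = -72)
(-9843 + T(21))/(-41277 + U(-201, 75)) = (-9843 + 52*21)/(-41277 - 72) = (-9843 + 1092)/(-41349) = -8751*(-1/41349) = 2917/13783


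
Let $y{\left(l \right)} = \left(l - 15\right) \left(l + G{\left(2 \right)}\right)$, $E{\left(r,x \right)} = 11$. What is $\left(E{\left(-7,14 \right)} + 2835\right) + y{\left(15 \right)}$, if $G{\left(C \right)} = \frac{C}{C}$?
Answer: $2846$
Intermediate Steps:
$G{\left(C \right)} = 1$
$y{\left(l \right)} = \left(1 + l\right) \left(-15 + l\right)$ ($y{\left(l \right)} = \left(l - 15\right) \left(l + 1\right) = \left(-15 + l\right) \left(1 + l\right) = \left(1 + l\right) \left(-15 + l\right)$)
$\left(E{\left(-7,14 \right)} + 2835\right) + y{\left(15 \right)} = \left(11 + 2835\right) - \left(225 - 225\right) = 2846 - 0 = 2846 + 0 = 2846$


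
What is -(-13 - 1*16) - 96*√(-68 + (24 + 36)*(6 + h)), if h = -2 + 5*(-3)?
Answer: 29 - 192*I*√182 ≈ 29.0 - 2590.2*I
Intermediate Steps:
h = -17 (h = -2 - 15 = -17)
-(-13 - 1*16) - 96*√(-68 + (24 + 36)*(6 + h)) = -(-13 - 1*16) - 96*√(-68 + (24 + 36)*(6 - 17)) = -(-13 - 16) - 96*√(-68 + 60*(-11)) = -1*(-29) - 96*√(-68 - 660) = 29 - 192*I*√182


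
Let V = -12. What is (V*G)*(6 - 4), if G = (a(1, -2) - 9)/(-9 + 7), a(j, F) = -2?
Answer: -132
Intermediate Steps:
G = 11/2 (G = (-2 - 9)/(-9 + 7) = -11/(-2) = -11*(-1/2) = 11/2 ≈ 5.5000)
(V*G)*(6 - 4) = (-12*11/2)*(6 - 4) = -66*2 = -132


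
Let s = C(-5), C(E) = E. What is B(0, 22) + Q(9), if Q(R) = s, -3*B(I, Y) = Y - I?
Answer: -37/3 ≈ -12.333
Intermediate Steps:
B(I, Y) = -Y/3 + I/3 (B(I, Y) = -(Y - I)/3 = -Y/3 + I/3)
s = -5
Q(R) = -5
B(0, 22) + Q(9) = (-⅓*22 + (⅓)*0) - 5 = (-22/3 + 0) - 5 = -22/3 - 5 = -37/3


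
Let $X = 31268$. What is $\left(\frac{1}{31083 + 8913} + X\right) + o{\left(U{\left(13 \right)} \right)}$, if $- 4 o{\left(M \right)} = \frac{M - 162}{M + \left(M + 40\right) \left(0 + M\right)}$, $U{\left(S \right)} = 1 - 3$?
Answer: $\frac{16257460771}{519948} \approx 31267.0$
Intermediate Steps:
$U{\left(S \right)} = -2$ ($U{\left(S \right)} = 1 - 3 = -2$)
$o{\left(M \right)} = - \frac{-162 + M}{4 \left(M + M \left(40 + M\right)\right)}$ ($o{\left(M \right)} = - \frac{\left(M - 162\right) \frac{1}{M + \left(M + 40\right) \left(0 + M\right)}}{4} = - \frac{\left(-162 + M\right) \frac{1}{M + \left(40 + M\right) M}}{4} = - \frac{\left(-162 + M\right) \frac{1}{M + M \left(40 + M\right)}}{4} = - \frac{\frac{1}{M + M \left(40 + M\right)} \left(-162 + M\right)}{4} = - \frac{-162 + M}{4 \left(M + M \left(40 + M\right)\right)}$)
$\left(\frac{1}{31083 + 8913} + X\right) + o{\left(U{\left(13 \right)} \right)} = \left(\frac{1}{31083 + 8913} + 31268\right) + \frac{162 - -2}{4 \left(-2\right) \left(41 - 2\right)} = \left(\frac{1}{39996} + 31268\right) + \frac{1}{4} \left(- \frac{1}{2}\right) \frac{1}{39} \left(162 + 2\right) = \left(\frac{1}{39996} + 31268\right) + \frac{1}{4} \left(- \frac{1}{2}\right) \frac{1}{39} \cdot 164 = \frac{1250594929}{39996} - \frac{41}{78} = \frac{16257460771}{519948}$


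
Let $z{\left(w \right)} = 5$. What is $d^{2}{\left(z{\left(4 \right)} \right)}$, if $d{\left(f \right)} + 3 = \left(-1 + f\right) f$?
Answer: $289$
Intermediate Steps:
$d{\left(f \right)} = -3 + f \left(-1 + f\right)$ ($d{\left(f \right)} = -3 + \left(-1 + f\right) f = -3 + f \left(-1 + f\right)$)
$d^{2}{\left(z{\left(4 \right)} \right)} = \left(-3 + 5^{2} - 5\right)^{2} = \left(-3 + 25 - 5\right)^{2} = 17^{2} = 289$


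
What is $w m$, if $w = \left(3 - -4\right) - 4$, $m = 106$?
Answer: $318$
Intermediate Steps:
$w = 3$ ($w = \left(3 + 4\right) - 4 = 7 - 4 = 3$)
$w m = 3 \cdot 106 = 318$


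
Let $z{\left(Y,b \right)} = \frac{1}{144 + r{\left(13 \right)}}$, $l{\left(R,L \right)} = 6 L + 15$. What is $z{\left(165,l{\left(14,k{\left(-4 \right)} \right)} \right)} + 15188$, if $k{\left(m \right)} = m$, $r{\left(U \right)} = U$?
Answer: $\frac{2384517}{157} \approx 15188.0$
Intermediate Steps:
$l{\left(R,L \right)} = 15 + 6 L$
$z{\left(Y,b \right)} = \frac{1}{157}$ ($z{\left(Y,b \right)} = \frac{1}{144 + 13} = \frac{1}{157}$)
$z{\left(165,l{\left(14,k{\left(-4 \right)} \right)} \right)} + 15188 = \frac{1}{157} + 15188 = \frac{2384517}{157}$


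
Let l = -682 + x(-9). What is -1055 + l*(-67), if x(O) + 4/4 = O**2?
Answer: 39279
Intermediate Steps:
x(O) = -1 + O**2
l = -602 (l = -682 + (-1 + (-9)**2) = -682 + (-1 + 81) = -682 + 80 = -602)
-1055 + l*(-67) = -1055 - 602*(-67) = -1055 + 40334 = 39279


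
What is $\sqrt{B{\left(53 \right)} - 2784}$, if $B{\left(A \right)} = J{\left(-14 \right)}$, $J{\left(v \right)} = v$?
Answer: $i \sqrt{2798} \approx 52.896 i$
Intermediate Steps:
$B{\left(A \right)} = -14$
$\sqrt{B{\left(53 \right)} - 2784} = \sqrt{-14 - 2784} = \sqrt{-2798} = i \sqrt{2798}$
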